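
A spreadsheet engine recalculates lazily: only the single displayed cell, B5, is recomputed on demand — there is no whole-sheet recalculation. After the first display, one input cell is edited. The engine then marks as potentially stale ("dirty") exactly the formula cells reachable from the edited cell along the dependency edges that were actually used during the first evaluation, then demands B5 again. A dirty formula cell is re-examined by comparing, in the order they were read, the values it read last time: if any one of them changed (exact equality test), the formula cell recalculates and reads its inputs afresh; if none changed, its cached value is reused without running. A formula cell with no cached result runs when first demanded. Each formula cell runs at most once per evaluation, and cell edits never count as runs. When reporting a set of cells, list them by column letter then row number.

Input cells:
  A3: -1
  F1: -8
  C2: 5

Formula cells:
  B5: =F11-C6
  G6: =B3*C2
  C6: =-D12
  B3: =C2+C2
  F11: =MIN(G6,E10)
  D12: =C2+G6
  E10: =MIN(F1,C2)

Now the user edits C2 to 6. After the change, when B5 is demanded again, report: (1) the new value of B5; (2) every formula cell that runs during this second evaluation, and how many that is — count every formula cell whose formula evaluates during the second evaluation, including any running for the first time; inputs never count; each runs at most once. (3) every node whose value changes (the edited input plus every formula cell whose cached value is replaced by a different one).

First evaluation (everything demanded from the output):
  B3 = 5 + 5 = 10
  E10 = MIN(-8, 5) = -8
  G6 = 10 * 5 = 50
  D12 = 5 + 50 = 55
  C6 = -(55) = -55
  F11 = MIN(50, -8) = -8
  B5 = -8 - -55 = 47

Propagation after the edit:
  B3: runs — C2 5->6; C2 5->6; result 12.
  E10: runs — C2 5->6; result -8 (same value as before).
  G6: runs — B3 10->12; C2 5->6; result 72.
  D12: runs — C2 5->6; G6 50->72; result 78.
  C6: runs — D12 55->78; result -78.
  F11: runs — G6 50->72; result -8 (same value as before).
  B5: runs — C6 -55->-78; result 70.

New value of B5: 70.
Formula cells that run: B3, B5, C6, D12, E10, F11, G6 — 7 in total.
Values that change: B3, B5, C2, C6, D12, G6.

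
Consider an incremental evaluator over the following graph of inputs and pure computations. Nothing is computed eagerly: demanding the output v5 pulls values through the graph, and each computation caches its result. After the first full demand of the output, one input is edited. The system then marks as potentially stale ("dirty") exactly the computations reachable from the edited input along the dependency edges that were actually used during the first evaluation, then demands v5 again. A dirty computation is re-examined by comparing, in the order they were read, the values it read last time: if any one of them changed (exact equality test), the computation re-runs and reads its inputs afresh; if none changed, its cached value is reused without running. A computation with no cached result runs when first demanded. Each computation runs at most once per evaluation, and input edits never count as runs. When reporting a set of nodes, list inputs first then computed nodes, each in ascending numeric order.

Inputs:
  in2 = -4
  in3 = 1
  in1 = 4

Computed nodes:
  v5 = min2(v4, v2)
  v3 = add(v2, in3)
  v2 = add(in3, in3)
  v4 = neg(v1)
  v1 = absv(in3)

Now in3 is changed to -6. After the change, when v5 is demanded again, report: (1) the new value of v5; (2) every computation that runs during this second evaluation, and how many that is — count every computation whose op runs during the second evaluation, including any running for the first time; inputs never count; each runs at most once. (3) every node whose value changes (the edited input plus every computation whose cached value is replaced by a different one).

v5 now evaluates to -12.
Run set: v1, v2, v4, v5 (4 run).
Changed values: in3, v1, v2, v4, v5.

Initial pass — values computed on the first demand:
  v1 = absv(1) = 1
  v2 = add(1, 1) = 2
  v4 = neg(1) = -1
  v5 = min2(-1, 2) = -1

Second demand — change propagation:
  v1: re-runs because in3 1->-6; new result 6.
  v2: re-runs because in3 1->-6; in3 1->-6; new result -12.
  v4: re-runs because v1 1->6; new result -6.
  v5: re-runs because v4 -1->-6; v2 2->-12; new result -12.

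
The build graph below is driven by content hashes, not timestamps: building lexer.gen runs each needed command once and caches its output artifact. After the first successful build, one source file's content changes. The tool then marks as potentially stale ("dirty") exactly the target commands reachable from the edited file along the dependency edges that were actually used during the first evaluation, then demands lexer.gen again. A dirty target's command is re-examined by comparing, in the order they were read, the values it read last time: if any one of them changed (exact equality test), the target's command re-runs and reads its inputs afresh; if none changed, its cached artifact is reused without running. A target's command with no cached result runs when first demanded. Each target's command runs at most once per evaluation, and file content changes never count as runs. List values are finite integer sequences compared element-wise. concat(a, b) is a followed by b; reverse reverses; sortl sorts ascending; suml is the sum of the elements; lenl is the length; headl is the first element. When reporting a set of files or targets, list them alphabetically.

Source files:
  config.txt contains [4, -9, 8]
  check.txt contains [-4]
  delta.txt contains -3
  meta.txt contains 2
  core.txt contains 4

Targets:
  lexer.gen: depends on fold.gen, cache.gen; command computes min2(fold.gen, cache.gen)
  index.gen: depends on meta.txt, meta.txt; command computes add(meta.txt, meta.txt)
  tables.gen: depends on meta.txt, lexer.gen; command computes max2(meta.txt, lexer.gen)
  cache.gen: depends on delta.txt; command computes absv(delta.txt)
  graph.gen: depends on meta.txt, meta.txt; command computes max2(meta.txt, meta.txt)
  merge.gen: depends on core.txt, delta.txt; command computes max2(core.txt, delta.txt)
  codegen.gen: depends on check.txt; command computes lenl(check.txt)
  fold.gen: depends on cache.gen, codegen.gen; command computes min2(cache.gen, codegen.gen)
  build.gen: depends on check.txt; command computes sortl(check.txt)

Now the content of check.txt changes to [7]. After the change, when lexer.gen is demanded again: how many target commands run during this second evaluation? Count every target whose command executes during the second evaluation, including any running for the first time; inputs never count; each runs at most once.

Run set: codegen.gen (1 run).
The important point: codegen.gen recomputes to an identical value, and the output ends up unchanged.

Initial pass — values computed on the first demand:
  cache.gen = absv(-3) = 3
  codegen.gen = lenl([-4]) = 1
  fold.gen = min2(3, 1) = 1
  lexer.gen = min2(1, 3) = 1

Second demand — change propagation:
  codegen.gen: re-runs because check.txt [-4]->[7]; new result 1 (unchanged).
  fold.gen: re-examined; everything it read last time is the same (cache.gen unchanged, codegen.gen unchanged) — cache 1 kept, no run.
  lexer.gen: re-examined; everything it read last time is the same (fold.gen unchanged, cache.gen unchanged) — cache 1 kept, no run.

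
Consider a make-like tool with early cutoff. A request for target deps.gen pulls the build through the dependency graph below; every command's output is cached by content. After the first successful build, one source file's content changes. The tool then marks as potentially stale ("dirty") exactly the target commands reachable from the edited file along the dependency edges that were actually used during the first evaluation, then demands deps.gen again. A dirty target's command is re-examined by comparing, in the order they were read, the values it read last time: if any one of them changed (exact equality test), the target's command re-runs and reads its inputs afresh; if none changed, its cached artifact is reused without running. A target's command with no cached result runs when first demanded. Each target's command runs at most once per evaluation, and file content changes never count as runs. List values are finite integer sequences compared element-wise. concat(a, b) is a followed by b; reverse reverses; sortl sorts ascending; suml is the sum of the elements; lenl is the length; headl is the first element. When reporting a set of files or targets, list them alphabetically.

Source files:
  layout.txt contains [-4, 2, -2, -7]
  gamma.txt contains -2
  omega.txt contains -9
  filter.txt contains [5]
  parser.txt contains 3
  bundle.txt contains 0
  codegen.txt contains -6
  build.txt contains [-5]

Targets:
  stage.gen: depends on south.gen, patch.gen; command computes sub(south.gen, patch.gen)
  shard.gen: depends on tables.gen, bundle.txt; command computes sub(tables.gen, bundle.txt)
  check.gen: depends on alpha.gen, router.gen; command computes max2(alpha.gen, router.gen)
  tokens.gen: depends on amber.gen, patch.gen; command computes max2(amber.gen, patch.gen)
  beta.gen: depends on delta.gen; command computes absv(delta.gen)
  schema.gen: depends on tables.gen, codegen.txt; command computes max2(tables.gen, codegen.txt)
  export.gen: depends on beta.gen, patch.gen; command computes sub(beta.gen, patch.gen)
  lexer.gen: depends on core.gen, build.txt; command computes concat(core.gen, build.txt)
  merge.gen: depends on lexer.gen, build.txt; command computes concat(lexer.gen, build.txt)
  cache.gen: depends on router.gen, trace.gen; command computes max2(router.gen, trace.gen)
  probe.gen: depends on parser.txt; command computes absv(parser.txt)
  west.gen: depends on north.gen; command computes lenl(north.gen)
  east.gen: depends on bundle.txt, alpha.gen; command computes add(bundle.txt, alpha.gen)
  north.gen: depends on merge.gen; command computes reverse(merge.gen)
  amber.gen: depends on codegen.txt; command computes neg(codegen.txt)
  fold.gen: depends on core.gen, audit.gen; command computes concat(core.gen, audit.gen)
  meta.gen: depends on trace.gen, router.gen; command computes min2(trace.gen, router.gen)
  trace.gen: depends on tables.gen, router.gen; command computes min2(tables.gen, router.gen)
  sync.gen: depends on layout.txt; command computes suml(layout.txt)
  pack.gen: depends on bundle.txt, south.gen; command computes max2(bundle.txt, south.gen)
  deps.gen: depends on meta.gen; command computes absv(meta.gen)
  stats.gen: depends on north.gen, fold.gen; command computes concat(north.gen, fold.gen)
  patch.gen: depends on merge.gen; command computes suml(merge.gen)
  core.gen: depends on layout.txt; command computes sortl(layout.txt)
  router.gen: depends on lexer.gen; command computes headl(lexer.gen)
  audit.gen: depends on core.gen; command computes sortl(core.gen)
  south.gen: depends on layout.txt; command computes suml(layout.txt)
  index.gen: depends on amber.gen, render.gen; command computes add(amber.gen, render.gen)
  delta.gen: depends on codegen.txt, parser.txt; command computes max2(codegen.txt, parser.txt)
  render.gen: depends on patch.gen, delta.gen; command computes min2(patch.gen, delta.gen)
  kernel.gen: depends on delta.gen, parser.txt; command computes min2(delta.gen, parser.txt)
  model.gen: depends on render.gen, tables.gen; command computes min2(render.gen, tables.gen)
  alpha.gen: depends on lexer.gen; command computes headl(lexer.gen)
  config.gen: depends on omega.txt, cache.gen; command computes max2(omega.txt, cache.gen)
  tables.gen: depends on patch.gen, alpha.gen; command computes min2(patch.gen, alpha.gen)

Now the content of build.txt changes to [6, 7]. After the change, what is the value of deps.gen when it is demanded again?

First demand of the output computes:
  core.gen = sortl([-4, 2, -2, -7]) = [-7, -4, -2, 2]
  lexer.gen = concat([-7, -4, -2, 2], [-5]) = [-7, -4, -2, 2, -5]
  alpha.gen = headl([-7, -4, -2, 2, -5]) = -7
  merge.gen = concat([-7, -4, -2, 2, -5], [-5]) = [-7, -4, -2, 2, -5, -5]
  patch.gen = suml([-7, -4, -2, 2, -5, -5]) = -21
  router.gen = headl([-7, -4, -2, 2, -5]) = -7
  tables.gen = min2(-21, -7) = -21
  trace.gen = min2(-21, -7) = -21
  meta.gen = min2(-21, -7) = -21
  deps.gen = absv(-21) = 21

After the edit, cleaning proceeds:
  lexer.gen: a read changed (build.txt [-5]->[6, 7]) — executes, giving [-7, -4, -2, 2, 6, 7].
  alpha.gen: a read changed (lexer.gen [-7, -4, -2, 2, -5]->[-7, -4, -2, 2, 6, 7]) — executes, giving -7 — identical to its old value.
  merge.gen: a read changed (lexer.gen [-7, -4, -2, 2, -5]->[-7, -4, -2, 2, 6, 7]; build.txt [-5]->[6, 7]) — executes, giving [-7, -4, -2, 2, 6, 7, 6, 7].
  patch.gen: a read changed (merge.gen [-7, -4, -2, 2, -5, -5]->[-7, -4, -2, 2, 6, 7, 6, 7]) — executes, giving 15.
  router.gen: a read changed (lexer.gen [-7, -4, -2, 2, -5]->[-7, -4, -2, 2, 6, 7]) — executes, giving -7 — identical to its old value.
  tables.gen: a read changed (patch.gen -21->15) — executes, giving -7.
  trace.gen: a read changed (tables.gen -21->-7) — executes, giving -7.
  meta.gen: a read changed (trace.gen -21->-7) — executes, giving -7.
  deps.gen: a read changed (meta.gen -21->-7) — executes, giving 7.

Demanding deps.gen again yields 7.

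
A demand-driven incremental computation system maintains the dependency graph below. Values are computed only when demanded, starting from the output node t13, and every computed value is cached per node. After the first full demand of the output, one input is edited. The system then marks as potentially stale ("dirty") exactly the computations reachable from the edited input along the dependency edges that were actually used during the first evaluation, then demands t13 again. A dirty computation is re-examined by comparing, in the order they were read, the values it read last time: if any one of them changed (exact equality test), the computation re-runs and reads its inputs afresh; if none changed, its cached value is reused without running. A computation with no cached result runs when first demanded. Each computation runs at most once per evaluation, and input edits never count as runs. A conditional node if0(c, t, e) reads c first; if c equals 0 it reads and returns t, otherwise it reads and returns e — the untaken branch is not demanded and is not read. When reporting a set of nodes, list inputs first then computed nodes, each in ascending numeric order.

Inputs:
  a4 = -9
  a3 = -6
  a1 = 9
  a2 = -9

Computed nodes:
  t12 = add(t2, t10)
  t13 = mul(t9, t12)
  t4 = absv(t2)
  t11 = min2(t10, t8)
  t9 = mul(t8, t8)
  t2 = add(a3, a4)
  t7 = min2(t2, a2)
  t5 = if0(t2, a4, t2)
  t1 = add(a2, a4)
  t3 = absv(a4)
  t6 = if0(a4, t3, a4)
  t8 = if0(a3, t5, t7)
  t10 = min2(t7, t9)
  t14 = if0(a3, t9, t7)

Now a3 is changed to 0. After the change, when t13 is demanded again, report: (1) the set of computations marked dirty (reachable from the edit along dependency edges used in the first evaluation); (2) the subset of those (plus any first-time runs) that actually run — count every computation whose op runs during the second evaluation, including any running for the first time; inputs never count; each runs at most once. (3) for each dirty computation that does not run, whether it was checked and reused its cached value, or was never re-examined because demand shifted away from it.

First evaluation (everything demanded from the output):
  t2 = add(-6, -9) = -15
  t7 = min2(-15, -9) = -15
  t8 = if0(a3=-6 -> else branch t7) = -15
  t9 = mul(-15, -15) = 225
  t10 = min2(-15, 225) = -15
  t12 = add(-15, -15) = -30
  t13 = mul(225, -30) = -6750

Propagation after the edit:
  t2: runs — a3 -6->0; result -9.
  t5: demanded for the first time — runs, produces -9.
  t7: runs — t2 -15->-9; result -9.
  t8: runs — a3 -6->0; t7 -15->-9; result -9.
  t9: runs — t8 -15->-9; t8 -15->-9; result 81.
  t10: runs — t7 -15->-9; t9 225->81; result -9.
  t12: runs — t2 -15->-9; t10 -15->-9; result -18.
  t13: runs — t9 225->81; t12 -30->-18; result -1458.

Key observation: a condition flipped, so demand reaches new nodes — t5 runs for the first time.

Marked dirty: t2, t7, t8, t9, t10, t12, t13.
Computations that run: t2, t5, t7, t8, t9, t10, t12, t13 — 8 in total.
Every dirty computation ran.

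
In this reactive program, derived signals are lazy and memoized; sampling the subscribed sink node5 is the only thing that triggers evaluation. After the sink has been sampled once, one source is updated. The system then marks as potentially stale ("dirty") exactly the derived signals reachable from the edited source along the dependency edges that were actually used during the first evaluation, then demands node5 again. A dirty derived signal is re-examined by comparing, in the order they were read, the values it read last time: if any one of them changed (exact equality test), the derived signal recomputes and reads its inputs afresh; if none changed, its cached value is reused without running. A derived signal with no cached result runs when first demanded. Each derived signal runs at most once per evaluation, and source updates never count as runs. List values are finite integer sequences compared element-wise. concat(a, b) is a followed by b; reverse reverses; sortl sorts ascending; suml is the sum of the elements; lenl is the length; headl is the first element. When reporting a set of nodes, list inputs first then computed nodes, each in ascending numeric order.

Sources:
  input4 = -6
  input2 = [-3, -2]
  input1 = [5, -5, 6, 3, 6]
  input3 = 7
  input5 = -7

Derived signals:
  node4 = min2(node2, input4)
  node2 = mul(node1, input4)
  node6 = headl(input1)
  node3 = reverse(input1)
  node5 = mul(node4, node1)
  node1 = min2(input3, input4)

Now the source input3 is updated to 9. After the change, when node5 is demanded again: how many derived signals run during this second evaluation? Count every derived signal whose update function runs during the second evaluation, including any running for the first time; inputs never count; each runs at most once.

1 derived signals run: node1.
Note the absorption at node1: it re-runs yet its value is the same, leaving the output's value untouched.

First demand of the output computes:
  node1 = min2(7, -6) = -6
  node2 = mul(-6, -6) = 36
  node4 = min2(36, -6) = -6
  node5 = mul(-6, -6) = 36

After the edit, cleaning proceeds:
  node1: a read changed (input3 7->9) — executes, giving -6 — identical to its old value.
  node2: dirty, but its reads are unchanged (node1 unchanged, input4 unchanged); cached 36 stands.
  node4: dirty, but its reads are unchanged (node2 unchanged, input4 unchanged); cached -6 stands.
  node5: dirty, but its reads are unchanged (node4 unchanged, node1 unchanged); cached 36 stands.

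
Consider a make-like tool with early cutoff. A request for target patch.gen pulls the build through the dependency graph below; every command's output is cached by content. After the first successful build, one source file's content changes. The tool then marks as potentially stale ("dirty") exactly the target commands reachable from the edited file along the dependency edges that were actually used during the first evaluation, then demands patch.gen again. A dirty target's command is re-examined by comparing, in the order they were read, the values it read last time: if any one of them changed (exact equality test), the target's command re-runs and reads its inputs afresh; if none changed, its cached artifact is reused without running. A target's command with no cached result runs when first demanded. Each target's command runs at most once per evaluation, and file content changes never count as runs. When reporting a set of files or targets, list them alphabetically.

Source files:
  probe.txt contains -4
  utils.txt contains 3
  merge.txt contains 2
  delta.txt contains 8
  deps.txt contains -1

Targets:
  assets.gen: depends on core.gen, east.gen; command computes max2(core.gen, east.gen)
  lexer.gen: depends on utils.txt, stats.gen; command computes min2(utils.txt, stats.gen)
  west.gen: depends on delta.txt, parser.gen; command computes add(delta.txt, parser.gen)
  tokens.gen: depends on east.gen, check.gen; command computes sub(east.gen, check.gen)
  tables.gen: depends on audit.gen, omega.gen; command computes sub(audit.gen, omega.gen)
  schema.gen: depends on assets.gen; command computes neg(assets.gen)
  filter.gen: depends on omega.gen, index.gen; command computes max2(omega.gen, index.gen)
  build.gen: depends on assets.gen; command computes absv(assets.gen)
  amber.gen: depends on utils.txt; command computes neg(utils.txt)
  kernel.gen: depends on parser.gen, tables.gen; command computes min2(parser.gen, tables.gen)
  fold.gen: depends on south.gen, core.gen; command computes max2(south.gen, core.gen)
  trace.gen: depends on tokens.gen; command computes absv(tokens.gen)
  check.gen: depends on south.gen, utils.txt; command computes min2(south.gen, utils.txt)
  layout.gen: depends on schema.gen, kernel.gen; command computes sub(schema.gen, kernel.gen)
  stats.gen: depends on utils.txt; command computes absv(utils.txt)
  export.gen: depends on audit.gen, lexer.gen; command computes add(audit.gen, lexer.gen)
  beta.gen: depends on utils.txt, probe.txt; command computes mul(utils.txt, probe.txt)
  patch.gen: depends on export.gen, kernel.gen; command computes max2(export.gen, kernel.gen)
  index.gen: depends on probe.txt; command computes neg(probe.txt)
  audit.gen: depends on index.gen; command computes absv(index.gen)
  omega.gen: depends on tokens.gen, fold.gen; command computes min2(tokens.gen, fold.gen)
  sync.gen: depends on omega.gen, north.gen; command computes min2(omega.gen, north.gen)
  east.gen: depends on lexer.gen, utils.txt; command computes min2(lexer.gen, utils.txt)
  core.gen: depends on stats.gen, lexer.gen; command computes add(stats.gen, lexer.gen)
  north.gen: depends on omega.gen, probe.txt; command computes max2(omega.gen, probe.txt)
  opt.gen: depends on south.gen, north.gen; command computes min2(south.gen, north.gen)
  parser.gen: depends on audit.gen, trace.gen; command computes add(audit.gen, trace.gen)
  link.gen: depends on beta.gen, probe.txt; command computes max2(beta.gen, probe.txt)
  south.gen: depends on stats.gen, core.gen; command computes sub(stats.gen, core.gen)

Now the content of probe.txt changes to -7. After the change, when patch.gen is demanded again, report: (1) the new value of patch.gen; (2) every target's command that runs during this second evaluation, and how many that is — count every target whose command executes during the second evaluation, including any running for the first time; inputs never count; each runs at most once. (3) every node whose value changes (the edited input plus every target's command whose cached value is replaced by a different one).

Demanding patch.gen again yields 10.
7 target commands run: audit.gen, export.gen, index.gen, kernel.gen, parser.gen, patch.gen, tables.gen.
The nodes whose values change: audit.gen, export.gen, index.gen, kernel.gen, parser.gen, patch.gen, probe.txt, tables.gen.

First demand of the output computes:
  index.gen = neg(-4) = 4
  audit.gen = absv(4) = 4
  stats.gen = absv(3) = 3
  lexer.gen = min2(3, 3) = 3
  core.gen = add(3, 3) = 6
  east.gen = min2(3, 3) = 3
  export.gen = add(4, 3) = 7
  south.gen = sub(3, 6) = -3
  check.gen = min2(-3, 3) = -3
  fold.gen = max2(-3, 6) = 6
  tokens.gen = sub(3, -3) = 6
  omega.gen = min2(6, 6) = 6
  tables.gen = sub(4, 6) = -2
  trace.gen = absv(6) = 6
  parser.gen = add(4, 6) = 10
  kernel.gen = min2(10, -2) = -2
  patch.gen = max2(7, -2) = 7

After the edit, cleaning proceeds:
  index.gen: a read changed (probe.txt -4->-7) — executes, giving 7.
  audit.gen: a read changed (index.gen 4->7) — executes, giving 7.
  export.gen: a read changed (audit.gen 4->7) — executes, giving 10.
  parser.gen: a read changed (audit.gen 4->7) — executes, giving 13.
  tables.gen: a read changed (audit.gen 4->7) — executes, giving 1.
  kernel.gen: a read changed (parser.gen 10->13; tables.gen -2->1) — executes, giving 1.
  patch.gen: a read changed (export.gen 7->10; kernel.gen -2->1) — executes, giving 10.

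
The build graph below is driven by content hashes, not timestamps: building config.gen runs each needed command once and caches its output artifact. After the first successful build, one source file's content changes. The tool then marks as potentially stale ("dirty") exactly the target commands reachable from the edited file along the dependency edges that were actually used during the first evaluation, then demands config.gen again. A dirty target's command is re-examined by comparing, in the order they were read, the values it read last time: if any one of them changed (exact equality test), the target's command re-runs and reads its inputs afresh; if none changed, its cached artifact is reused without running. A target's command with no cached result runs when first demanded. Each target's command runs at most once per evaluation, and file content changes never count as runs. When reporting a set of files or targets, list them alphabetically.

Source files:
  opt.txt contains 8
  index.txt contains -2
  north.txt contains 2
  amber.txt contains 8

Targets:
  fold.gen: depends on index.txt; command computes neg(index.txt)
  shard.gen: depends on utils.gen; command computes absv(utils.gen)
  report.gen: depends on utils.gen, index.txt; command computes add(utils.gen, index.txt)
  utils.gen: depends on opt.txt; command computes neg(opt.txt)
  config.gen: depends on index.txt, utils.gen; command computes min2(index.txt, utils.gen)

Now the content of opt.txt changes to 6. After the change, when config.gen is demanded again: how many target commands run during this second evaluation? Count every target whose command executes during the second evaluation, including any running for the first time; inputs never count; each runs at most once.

Run set: config.gen, utils.gen (2 run).

Initial pass — values computed on the first demand:
  utils.gen = neg(8) = -8
  config.gen = min2(-2, -8) = -8

Second demand — change propagation:
  utils.gen: re-runs because opt.txt 8->6; new result -6.
  config.gen: re-runs because utils.gen -8->-6; new result -6.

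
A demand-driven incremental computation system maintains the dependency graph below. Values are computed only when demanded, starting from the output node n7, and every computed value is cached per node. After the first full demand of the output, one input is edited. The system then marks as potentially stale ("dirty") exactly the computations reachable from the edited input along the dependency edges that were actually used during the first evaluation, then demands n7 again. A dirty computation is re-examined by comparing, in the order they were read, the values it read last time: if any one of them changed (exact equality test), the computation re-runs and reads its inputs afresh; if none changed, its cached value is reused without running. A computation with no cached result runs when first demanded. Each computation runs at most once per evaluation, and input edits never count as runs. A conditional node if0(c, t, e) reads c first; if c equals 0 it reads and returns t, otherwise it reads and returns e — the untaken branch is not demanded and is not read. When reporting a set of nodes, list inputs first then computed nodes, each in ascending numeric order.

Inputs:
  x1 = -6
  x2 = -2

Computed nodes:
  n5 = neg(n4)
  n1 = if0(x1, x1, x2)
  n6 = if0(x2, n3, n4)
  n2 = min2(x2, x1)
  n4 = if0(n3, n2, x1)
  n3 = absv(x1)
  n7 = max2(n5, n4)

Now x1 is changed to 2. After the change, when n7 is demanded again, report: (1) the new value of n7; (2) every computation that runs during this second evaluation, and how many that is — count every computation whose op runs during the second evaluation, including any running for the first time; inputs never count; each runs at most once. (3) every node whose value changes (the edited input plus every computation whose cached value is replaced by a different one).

First evaluation (everything demanded from the output):
  n3 = absv(-6) = 6
  n4 = if0(n3=6 -> else branch x1) = -6
  n5 = neg(-6) = 6
  n7 = max2(6, -6) = 6

Propagation after the edit:
  n3: runs — x1 -6->2; result 2.
  n4: runs — n3 6->2; x1 -6->2; result 2.
  n5: runs — n4 -6->2; result -2.
  n7: runs — n5 6->-2; n4 -6->2; result 2.

New value of n7: 2.
Computations that run: n3, n4, n5, n7 — 4 in total.
Values that change: x1, n3, n4, n5, n7.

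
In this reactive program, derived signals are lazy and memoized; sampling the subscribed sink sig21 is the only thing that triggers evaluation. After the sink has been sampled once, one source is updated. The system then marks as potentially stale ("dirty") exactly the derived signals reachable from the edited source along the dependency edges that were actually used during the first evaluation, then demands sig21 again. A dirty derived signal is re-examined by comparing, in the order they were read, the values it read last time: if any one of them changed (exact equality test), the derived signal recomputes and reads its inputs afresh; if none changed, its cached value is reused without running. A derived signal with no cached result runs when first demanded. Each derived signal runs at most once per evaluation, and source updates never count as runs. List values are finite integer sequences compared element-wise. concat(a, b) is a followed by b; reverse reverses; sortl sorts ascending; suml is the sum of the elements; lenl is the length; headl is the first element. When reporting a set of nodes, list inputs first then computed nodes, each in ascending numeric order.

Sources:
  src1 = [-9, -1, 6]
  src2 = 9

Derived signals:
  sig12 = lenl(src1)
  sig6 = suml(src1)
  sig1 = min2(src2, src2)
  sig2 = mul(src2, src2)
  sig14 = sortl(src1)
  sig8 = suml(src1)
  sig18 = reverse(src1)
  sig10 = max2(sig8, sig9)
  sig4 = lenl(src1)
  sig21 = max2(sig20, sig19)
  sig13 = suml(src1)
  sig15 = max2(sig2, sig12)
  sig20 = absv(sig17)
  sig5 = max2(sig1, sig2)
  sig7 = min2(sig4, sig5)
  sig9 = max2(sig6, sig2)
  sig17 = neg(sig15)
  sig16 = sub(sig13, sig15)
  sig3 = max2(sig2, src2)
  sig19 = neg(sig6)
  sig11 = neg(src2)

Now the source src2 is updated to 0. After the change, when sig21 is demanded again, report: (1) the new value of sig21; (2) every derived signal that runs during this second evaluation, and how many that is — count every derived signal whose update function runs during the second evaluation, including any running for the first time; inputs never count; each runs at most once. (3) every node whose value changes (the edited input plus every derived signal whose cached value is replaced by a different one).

Demanding sig21 again yields 4.
5 derived signals run: sig2, sig15, sig17, sig20, sig21.
The nodes whose values change: src2, sig2, sig15, sig17, sig20, sig21.

First demand of the output computes:
  sig2 = mul(9, 9) = 81
  sig6 = suml([-9, -1, 6]) = -4
  sig12 = lenl([-9, -1, 6]) = 3
  sig15 = max2(81, 3) = 81
  sig17 = neg(81) = -81
  sig19 = neg(-4) = 4
  sig20 = absv(-81) = 81
  sig21 = max2(81, 4) = 81

After the edit, cleaning proceeds:
  sig2: a read changed (src2 9->0; src2 9->0) — executes, giving 0.
  sig15: a read changed (sig2 81->0) — executes, giving 3.
  sig17: a read changed (sig15 81->3) — executes, giving -3.
  sig20: a read changed (sig17 -81->-3) — executes, giving 3.
  sig21: a read changed (sig20 81->3) — executes, giving 4.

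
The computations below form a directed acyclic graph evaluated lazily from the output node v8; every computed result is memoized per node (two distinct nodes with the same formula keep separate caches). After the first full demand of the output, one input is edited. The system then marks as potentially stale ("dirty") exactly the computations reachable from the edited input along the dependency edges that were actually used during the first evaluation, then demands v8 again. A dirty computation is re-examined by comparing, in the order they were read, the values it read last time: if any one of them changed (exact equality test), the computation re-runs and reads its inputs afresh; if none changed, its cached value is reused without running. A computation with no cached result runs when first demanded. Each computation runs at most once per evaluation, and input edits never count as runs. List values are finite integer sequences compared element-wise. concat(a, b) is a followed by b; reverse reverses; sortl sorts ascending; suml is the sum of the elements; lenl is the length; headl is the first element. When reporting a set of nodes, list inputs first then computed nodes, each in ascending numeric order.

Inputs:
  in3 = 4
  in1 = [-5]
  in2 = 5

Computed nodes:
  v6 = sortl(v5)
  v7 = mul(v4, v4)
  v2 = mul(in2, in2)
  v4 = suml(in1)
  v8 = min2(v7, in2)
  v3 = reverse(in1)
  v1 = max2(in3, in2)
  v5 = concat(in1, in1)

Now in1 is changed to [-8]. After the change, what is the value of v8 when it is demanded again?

First demand of the output computes:
  v4 = suml([-5]) = -5
  v7 = mul(-5, -5) = 25
  v8 = min2(25, 5) = 5

After the edit, cleaning proceeds:
  v4: a read changed (in1 [-5]->[-8]) — executes, giving -8.
  v7: a read changed (v4 -5->-8; v4 -5->-8) — executes, giving 64.
  v8: a read changed (v7 25->64) — executes, giving 5 — identical to its old value.

Demanding v8 again yields 5.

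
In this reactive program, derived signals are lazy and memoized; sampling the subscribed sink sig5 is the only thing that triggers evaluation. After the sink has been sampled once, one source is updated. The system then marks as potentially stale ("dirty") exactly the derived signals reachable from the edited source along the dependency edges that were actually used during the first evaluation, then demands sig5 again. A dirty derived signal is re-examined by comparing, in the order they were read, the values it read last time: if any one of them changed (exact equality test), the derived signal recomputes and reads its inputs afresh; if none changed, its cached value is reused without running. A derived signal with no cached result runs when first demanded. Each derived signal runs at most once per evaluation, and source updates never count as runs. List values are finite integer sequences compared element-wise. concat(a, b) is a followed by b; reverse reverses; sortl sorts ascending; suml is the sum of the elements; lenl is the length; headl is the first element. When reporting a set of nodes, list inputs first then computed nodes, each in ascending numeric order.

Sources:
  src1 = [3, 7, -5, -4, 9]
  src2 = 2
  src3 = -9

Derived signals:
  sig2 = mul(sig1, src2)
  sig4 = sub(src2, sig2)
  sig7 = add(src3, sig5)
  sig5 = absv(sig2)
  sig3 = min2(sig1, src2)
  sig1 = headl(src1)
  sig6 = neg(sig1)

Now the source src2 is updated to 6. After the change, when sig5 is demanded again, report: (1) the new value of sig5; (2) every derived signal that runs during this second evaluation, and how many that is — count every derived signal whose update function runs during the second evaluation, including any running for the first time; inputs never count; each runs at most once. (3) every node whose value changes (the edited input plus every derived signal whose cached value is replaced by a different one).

First demand of the output computes:
  sig1 = headl([3, 7, -5, -4, 9]) = 3
  sig2 = mul(3, 2) = 6
  sig5 = absv(6) = 6

After the edit, cleaning proceeds:
  sig2: a read changed (src2 2->6) — executes, giving 18.
  sig5: a read changed (sig2 6->18) — executes, giving 18.

Demanding sig5 again yields 18.
2 derived signals run: sig2, sig5.
The nodes whose values change: src2, sig2, sig5.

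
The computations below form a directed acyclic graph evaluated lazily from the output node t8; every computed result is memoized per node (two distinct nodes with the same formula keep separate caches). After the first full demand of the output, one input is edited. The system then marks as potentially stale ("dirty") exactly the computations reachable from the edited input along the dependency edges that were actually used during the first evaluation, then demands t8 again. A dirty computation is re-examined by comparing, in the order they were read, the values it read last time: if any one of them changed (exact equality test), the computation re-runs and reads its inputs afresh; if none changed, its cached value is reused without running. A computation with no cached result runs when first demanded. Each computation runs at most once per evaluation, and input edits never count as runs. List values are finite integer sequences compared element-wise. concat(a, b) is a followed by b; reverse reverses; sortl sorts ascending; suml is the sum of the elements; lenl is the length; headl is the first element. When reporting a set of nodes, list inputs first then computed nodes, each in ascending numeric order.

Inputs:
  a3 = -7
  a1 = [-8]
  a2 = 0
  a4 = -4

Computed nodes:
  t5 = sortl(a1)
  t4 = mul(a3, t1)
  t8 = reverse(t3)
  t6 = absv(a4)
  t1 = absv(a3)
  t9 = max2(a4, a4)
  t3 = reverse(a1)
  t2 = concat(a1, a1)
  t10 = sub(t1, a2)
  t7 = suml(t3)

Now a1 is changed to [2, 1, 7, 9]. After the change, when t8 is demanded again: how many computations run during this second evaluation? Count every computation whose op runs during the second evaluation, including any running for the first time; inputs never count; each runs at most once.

First demand of the output computes:
  t3 = reverse([-8]) = [-8]
  t8 = reverse([-8]) = [-8]

After the edit, cleaning proceeds:
  t3: a read changed (a1 [-8]->[2, 1, 7, 9]) — executes, giving [9, 7, 1, 2].
  t8: a read changed (t3 [-8]->[9, 7, 1, 2]) — executes, giving [2, 1, 7, 9].

2 computations run: t3, t8.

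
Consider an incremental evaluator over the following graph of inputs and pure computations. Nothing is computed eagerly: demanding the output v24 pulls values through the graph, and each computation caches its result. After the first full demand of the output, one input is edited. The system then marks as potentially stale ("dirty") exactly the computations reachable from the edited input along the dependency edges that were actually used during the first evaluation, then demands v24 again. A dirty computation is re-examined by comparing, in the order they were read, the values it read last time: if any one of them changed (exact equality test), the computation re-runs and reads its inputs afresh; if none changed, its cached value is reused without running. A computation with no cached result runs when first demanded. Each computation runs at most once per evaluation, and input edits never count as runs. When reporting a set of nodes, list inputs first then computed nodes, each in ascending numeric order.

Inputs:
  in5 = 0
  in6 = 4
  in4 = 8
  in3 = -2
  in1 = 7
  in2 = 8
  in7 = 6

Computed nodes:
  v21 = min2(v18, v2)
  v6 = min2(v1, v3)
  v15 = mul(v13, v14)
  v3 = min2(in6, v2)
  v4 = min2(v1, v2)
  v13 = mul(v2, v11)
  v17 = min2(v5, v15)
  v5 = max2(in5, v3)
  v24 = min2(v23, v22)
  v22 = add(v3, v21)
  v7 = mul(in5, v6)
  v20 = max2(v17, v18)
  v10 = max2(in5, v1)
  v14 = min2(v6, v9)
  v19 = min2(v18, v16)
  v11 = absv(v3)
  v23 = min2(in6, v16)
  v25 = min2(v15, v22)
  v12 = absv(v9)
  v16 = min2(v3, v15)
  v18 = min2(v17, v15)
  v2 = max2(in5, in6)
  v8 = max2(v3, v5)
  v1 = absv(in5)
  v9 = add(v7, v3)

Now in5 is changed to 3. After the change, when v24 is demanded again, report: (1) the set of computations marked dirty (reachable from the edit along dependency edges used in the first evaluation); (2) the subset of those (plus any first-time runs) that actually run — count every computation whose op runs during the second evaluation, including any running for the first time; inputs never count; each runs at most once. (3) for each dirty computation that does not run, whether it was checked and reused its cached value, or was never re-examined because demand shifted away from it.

Initial pass — values computed on the first demand:
  v1 = absv(0) = 0
  v2 = max2(0, 4) = 4
  v3 = min2(4, 4) = 4
  v5 = max2(0, 4) = 4
  v6 = min2(0, 4) = 0
  v7 = mul(0, 0) = 0
  v9 = add(0, 4) = 4
  v11 = absv(4) = 4
  v13 = mul(4, 4) = 16
  v14 = min2(0, 4) = 0
  v15 = mul(16, 0) = 0
  v16 = min2(4, 0) = 0
  v17 = min2(4, 0) = 0
  v18 = min2(0, 0) = 0
  v21 = min2(0, 4) = 0
  v22 = add(4, 0) = 4
  v23 = min2(4, 0) = 0
  v24 = min2(0, 4) = 0

Second demand — change propagation:
  v1: re-runs because in5 0->3; new result 3.
  v2: re-runs because in5 0->3; new result 4 (unchanged).
  v3: re-examined; everything it read last time is the same (in6 unchanged, v2 unchanged) — cache 4 kept, no run.
  v5: re-runs because in5 0->3; new result 4 (unchanged).
  v6: re-runs because v1 0->3; new result 3.
  v7: re-runs because in5 0->3; v6 0->3; new result 9.
  v9: re-runs because v7 0->9; new result 13.
  v11: re-examined; everything it read last time is the same (v3 unchanged) — cache 4 kept, no run.
  v13: re-examined; everything it read last time is the same (v2 unchanged, v11 unchanged) — cache 16 kept, no run.
  v14: re-runs because v6 0->3; v9 4->13; new result 3.
  v15: re-runs because v14 0->3; new result 48.
  v16: re-runs because v15 0->48; new result 4.
  v17: re-runs because v15 0->48; new result 4.
  v18: re-runs because v17 0->4; v15 0->48; new result 4.
  v21: re-runs because v18 0->4; new result 4.
  v22: re-runs because v21 0->4; new result 8.
  v23: re-runs because v16 0->4; new result 4.
  v24: re-runs because v23 0->4; v22 4->8; new result 4.

The important point: at v3 every value read last time is unchanged, so the dirty flag clears without a run.

Dirty set: v1, v2, v3, v5, v6, v7, v9, v11, v13, v14, v15, v16, v17, v18, v21, v22, v23, v24.
Run set: v1, v2, v5, v6, v7, v9, v14, v15, v16, v17, v18, v21, v22, v23, v24 (15 run).
Re-examined without running (cache reused): v3, v11, v13.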